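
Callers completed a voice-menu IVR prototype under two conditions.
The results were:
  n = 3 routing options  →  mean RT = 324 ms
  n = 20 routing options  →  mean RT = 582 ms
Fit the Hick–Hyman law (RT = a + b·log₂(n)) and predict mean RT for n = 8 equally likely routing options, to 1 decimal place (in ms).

Fit slope and intercept:
  b = (582 − 324) / (log₂ 20 − log₂ 3) = 258 / (4.3219 − 1.5850) = 94.265 ms/bit
  a = 324 − 94.265 × 1.5850 = 174.594 ms
Then RT(8) = 174.594 + 94.265 × log₂ 8 = 174.594 + 94.265 × 3 ≈ 457.388 ms.

457.4 ms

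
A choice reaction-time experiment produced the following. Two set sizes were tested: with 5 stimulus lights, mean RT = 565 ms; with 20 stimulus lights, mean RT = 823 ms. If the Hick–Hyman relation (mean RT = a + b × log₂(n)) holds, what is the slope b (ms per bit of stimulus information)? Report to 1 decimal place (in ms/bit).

129.0 ms/bit

The slope on a log₂ axis is (823 − 565) / (4.3219 − 2.3219) = 129.000 ms/bit.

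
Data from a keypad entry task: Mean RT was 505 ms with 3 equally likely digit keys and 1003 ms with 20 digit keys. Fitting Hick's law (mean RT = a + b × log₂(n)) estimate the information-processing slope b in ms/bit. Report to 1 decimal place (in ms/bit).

b = (RT₂ − RT₁)/(log₂ n₂ − log₂ n₁) = (1003 − 505)/(4.3219 − 1.5850) = 181.953 ms/bit.

182.0 ms/bit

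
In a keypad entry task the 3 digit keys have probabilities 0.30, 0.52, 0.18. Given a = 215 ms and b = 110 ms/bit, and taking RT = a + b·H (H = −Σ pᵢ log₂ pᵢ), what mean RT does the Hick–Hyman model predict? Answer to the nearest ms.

375 ms

H = 0.30·log₂(1/0.30) + 0.52·log₂(1/0.52) + 0.18·log₂(1/0.18) = 1.4570 bits.
RT = 215 + 110 × 1.4570 = 375.27 ms.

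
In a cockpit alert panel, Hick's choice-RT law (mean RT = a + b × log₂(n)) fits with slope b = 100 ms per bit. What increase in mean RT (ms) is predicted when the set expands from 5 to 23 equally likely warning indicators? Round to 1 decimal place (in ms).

220.2 ms

The intercept a cancels: ΔRT = b·(log₂ n₂ − log₂ n₁) = b·log₂(n₂/n₁).
log₂(23) − log₂(5) = 4.5236 − 2.3219 = 2.2016.
ΔRT = 100 × 2.2016 = 220.163 ms.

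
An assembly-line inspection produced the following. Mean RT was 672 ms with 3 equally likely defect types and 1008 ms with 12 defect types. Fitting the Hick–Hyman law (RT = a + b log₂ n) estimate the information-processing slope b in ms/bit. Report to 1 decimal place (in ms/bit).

168.0 ms/bit

b = (RT₂ − RT₁)/(log₂ n₂ − log₂ n₁) = (1008 − 672)/(3.5850 − 1.5850) = 168.000 ms/bit.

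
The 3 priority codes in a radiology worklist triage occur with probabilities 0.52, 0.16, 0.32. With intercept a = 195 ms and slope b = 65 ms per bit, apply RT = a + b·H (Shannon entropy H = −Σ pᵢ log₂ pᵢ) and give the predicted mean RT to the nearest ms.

H = 0.52·log₂(1/0.52) + 0.16·log₂(1/0.16) + 0.32·log₂(1/0.32) = 1.4396 bits.
RT = 195 + 65 × 1.4396 = 288.58 ms.

289 ms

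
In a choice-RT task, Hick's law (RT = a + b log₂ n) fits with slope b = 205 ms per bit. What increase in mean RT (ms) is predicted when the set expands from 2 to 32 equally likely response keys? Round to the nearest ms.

820 ms

ΔRT = (a + b log₂ n₂) − (a + b log₂ n₁) = b·(log₂ n₂ − log₂ n₁).
log₂(32) − log₂(2) = log₂(32/2) = log₂(16) = 4.
ΔRT = 205 × 4.0000 = 820.000 ms.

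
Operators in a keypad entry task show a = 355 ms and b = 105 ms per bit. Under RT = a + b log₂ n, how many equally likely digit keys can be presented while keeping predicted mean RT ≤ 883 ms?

32

105·log₂ n ≤ 883 − 355 = 528, giving log₂ n ≤ 5.0286 and n ≤ 32.640. The largest whole number is 32.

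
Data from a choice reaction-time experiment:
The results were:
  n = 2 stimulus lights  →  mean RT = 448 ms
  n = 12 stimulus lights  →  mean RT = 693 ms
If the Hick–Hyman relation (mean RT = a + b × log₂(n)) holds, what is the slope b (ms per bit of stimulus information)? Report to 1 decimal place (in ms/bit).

94.8 ms/bit

The slope on a log₂ axis is (693 − 448) / (3.5850 − 1) = 94.779 ms/bit.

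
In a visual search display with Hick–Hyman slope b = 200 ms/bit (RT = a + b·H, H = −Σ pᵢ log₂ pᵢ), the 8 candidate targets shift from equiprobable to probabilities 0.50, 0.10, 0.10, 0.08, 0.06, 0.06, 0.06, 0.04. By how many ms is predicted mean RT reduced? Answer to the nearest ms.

The RT saving is b·ΔH. Equiprobable H₀ = log₂(8) = 3.0000 bits; with the given probabilities H = 2.3722 bits.
b·(H₀ − H) = 200 × (3.0000 − 2.3722) = 125.55 ms.

126 ms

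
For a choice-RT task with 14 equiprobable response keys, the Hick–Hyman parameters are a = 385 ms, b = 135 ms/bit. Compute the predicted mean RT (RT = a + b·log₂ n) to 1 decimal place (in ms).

log₂(14) = 3.8074 bits, so RT = 385 + 135 × 3.8074 ≈ 898.993 ms.

899.0 ms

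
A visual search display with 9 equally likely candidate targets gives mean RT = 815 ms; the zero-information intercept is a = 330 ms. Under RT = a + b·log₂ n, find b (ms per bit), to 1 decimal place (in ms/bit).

153.0 ms/bit

log₂(9) = 3.1699 bits.
b = (RT − a)/log₂ n = (815 − 330) / 3.1699 = 153.000 ms/bit.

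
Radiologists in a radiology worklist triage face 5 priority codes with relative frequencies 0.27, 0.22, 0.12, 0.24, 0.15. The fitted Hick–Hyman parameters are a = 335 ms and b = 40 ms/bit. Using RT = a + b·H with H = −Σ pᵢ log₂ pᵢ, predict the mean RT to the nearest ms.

H = 0.27·log₂(1/0.27) + 0.22·log₂(1/0.22) + 0.12·log₂(1/0.12) + 0.24·log₂(1/0.24) + 0.15·log₂(1/0.15) = 2.2623 bits.
RT = 335 + 40 × 2.2623 = 425.49 ms.

425 ms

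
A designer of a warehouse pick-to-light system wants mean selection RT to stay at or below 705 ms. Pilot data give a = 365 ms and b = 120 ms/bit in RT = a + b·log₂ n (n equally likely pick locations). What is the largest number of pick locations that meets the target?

7

Information budget: (705 − 365)/120 = 2.8333 bits, so n ≤ 2^2.8333 = 7.127 → at most 7.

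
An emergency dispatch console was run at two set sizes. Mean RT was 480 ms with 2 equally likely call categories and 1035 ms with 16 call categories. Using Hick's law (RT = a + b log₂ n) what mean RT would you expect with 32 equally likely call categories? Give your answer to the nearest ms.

Solve the two-equation system in a and b:
  b = (1035 − 480) / (log₂ 16 − log₂ 2) = 555 / (4 − 1) = 185 ms/bit
  a = 480 − 185 × 1 = 295 ms
Then RT(32) = 295 + 185 × log₂ 32 = 295 + 185 × 5 ≈ 1220.000 ms.

1220 ms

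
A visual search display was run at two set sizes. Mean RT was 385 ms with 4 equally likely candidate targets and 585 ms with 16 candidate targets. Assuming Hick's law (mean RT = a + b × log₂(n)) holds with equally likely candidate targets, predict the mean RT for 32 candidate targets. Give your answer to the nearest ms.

With log₂ n on the abscissa the relation is linear; from the two conditions:
  b = (585 − 385) / (log₂ 16 − log₂ 4) = 200 / (4 − 2) = 100 ms/bit
  a = 385 − 100 × 2 = 185 ms
Then RT(32) = 185 + 100 × log₂ 32 = 185 + 100 × 5 ≈ 685.000 ms.

685 ms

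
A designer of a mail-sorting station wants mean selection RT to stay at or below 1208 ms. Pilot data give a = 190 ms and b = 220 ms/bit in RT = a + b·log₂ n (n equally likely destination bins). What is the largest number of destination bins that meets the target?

Information budget: (1208 − 190)/220 = 4.6273 bits, so n ≤ 2^4.6273 = 24.714 → at most 24.

24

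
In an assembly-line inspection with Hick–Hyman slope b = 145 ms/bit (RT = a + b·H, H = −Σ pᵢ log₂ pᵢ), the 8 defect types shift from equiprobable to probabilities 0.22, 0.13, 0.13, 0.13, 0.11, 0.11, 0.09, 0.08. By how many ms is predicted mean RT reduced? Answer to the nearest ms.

10 ms

Equiprobable entropy H₀ = log₂ 8 = 3.0000 bits.
Skewed entropy H = −Σ pᵢ log₂ pᵢ = 2.9332 bits.
ΔRT = b·(H₀ − H) = 145 × 0.0668 = 9.68 ms.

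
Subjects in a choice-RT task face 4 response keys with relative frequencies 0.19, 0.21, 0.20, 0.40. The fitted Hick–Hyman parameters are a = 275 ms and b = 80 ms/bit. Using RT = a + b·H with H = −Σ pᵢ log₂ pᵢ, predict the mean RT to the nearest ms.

429 ms

H = 0.19·log₂(1/0.19) + 0.21·log₂(1/0.21) + 0.20·log₂(1/0.20) + 0.40·log₂(1/0.40) = 1.9212 bits.
RT = 275 + 80 × 1.9212 = 428.70 ms.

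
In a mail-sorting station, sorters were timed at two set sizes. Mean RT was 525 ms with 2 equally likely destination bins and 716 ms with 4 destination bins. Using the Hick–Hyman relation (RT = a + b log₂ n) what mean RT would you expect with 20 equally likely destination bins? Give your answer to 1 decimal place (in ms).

With log₂ n on the abscissa the relation is linear; from the two conditions:
  b = (716 − 525) / (log₂ 4 − log₂ 2) = 191 / (2 − 1) = 191.000 ms/bit
  a = 525 − 191.000 × 1 = 334.000 ms
Then RT(20) = 334.000 + 191.000 × log₂ 20 = 334.000 + 191.000 × 4.3219 ≈ 1159.488 ms.

1159.5 ms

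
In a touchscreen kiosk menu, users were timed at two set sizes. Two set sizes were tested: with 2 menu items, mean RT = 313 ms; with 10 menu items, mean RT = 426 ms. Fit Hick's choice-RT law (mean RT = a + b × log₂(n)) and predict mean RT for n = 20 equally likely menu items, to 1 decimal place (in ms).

RT is linear in log₂ n, so two points fix the line:
  b = (426 − 313) / (log₂ 10 − log₂ 2) = 113 / (3.3219 − 1) = 48.666 ms/bit
  a = 313 − 48.666 × 1 = 264.334 ms
Then RT(20) = 264.334 + 48.666 × log₂ 20 = 264.334 + 48.666 × 4.3219 ≈ 474.666 ms.

474.7 ms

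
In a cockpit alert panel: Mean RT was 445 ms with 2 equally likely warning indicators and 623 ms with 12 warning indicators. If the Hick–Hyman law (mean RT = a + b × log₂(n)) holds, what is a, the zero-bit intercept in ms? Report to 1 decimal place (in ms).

Slope: b = (623 − 445) / (log₂ 12 − log₂ 2) = 178/2.5850 = 68.860 ms/bit.
Intercept: a = 445 − 68.860·log₂(2) = 376.140 ms.

376.1 ms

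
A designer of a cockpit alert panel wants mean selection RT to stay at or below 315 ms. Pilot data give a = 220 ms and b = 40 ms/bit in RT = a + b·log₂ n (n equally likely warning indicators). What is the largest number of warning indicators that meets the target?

40·log₂ n ≤ 315 − 220 = 95, giving log₂ n ≤ 2.3750 and n ≤ 5.187. The largest whole number is 5.

5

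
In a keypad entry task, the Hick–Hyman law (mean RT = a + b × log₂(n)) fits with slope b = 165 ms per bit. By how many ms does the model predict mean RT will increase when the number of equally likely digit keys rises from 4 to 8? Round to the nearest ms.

The intercept a cancels: ΔRT = b·(log₂ n₂ − log₂ n₁) = b·log₂(n₂/n₁).
log₂(8) − log₂(4) = log₂(8/4) = log₂(2) = 1.
ΔRT = 165 × 1.0000 = 165.000 ms.

165 ms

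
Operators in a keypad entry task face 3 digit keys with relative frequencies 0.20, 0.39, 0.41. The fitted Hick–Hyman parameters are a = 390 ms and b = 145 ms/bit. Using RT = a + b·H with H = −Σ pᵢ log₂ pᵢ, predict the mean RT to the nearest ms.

611 ms

Entropy contributions −pᵢ log₂ pᵢ: 0.4644, 0.5298, 0.5274; sum H = 1.5216 bits.
RT = a + bH = 390 + 145·1.5216 = 610.63 ms.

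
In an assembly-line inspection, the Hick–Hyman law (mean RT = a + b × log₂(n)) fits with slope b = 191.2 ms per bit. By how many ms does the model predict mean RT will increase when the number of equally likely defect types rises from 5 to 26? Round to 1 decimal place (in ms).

ΔRT = (a + b log₂ n₂) − (a + b log₂ n₁) = b·(log₂ n₂ − log₂ n₁).
log₂(26) − log₂(5) = 4.7004 − 2.3219 = 2.3785.
ΔRT = 191.2 × 2.3785 = 454.771 ms.

454.8 ms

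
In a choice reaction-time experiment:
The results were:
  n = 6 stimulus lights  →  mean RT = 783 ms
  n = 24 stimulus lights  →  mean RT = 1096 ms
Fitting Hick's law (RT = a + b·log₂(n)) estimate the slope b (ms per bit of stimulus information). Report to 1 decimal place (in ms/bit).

156.5 ms/bit

Slope: b = (1096 − 783) / (log₂ 24 − log₂ 6) = 313/2.0000 = 156.500 ms/bit.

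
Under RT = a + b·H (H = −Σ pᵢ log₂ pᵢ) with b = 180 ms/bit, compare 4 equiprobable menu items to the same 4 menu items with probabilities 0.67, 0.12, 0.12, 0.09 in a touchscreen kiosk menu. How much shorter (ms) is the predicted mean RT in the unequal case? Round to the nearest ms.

Equiprobable entropy H₀ = log₂ 4 = 2.0000 bits.
Skewed entropy H = −Σ pᵢ log₂ pᵢ = 1.4339 bits.
ΔRT = b·(H₀ − H) = 180 × 0.5661 = 101.90 ms.

102 ms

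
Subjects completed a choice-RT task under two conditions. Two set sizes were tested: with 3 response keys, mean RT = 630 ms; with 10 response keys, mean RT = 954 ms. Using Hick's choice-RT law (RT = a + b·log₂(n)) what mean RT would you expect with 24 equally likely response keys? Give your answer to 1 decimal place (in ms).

RT is linear in log₂ n, so two points fix the line:
  b = (954 − 630) / (log₂ 10 − log₂ 3) = 324 / (3.3219 − 1.5850) = 186.532 ms/bit
  a = 630 − 186.532 × 1.5850 = 334.353 ms
Then RT(24) = 334.353 + 186.532 × log₂ 24 = 334.353 + 186.532 × 4.5850 ≈ 1189.597 ms.

1189.6 ms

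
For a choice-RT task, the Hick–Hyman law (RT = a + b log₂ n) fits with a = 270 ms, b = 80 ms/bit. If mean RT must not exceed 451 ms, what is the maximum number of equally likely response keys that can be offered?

4

Information budget: (451 − 270)/80 = 2.2625 bits, so n ≤ 2^2.2625 = 4.798 → at most 4.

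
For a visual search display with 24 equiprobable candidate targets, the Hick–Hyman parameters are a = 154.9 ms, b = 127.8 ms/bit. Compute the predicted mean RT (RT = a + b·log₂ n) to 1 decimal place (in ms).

log₂(24) = 4.5850 bits, so RT = 154.9 + 127.8 × 4.5850 ≈ 740.858 ms.

740.9 ms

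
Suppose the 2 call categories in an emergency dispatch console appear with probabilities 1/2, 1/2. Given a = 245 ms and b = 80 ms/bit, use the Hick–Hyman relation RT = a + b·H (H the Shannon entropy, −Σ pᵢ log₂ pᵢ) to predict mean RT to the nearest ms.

325 ms

H = −Σ pᵢ log₂ pᵢ = 0.5·1 + 0.5·1 = 1.000 bits.
RT = 245 + 80 × 1.000 = 325.00 ms.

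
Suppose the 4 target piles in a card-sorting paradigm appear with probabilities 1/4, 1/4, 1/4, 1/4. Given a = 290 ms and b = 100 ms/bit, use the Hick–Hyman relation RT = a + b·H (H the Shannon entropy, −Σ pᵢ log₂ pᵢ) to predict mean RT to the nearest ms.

H = −Σ pᵢ log₂ pᵢ = 0.25·2 + 0.25·2 + 0.25·2 + 0.25·2 = 2.000 bits.
RT = 290 + 100 × 2.000 = 490.00 ms.

490 ms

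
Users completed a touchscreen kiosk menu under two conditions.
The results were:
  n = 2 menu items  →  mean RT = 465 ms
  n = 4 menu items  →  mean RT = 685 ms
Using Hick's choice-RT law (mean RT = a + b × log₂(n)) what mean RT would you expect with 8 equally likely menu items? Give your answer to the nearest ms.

Solve the two-equation system in a and b:
  b = (685 − 465) / (log₂ 4 − log₂ 2) = 220 / (2 − 1) = 220 ms/bit
  a = 465 − 220 × 1 = 245 ms
Then RT(8) = 245 + 220 × log₂ 8 = 245 + 220 × 3 ≈ 905.000 ms.

905 ms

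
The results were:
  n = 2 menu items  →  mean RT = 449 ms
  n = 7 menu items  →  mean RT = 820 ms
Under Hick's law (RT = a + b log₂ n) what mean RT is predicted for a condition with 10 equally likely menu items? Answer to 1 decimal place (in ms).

Fit slope and intercept:
  b = (820 − 449) / (log₂ 7 − log₂ 2) = 371 / (2.8074 − 1) = 205.272 ms/bit
  a = 449 − 205.272 × 1 = 243.728 ms
Then RT(10) = 243.728 + 205.272 × log₂ 10 = 243.728 + 205.272 × 3.3219 ≈ 925.628 ms.

925.6 ms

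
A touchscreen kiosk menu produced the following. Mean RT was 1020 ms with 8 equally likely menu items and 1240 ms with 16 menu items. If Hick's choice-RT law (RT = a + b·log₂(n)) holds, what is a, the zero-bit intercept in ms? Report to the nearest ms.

The slope on a log₂ axis is (1240 − 1020) / (4 − 3) = 220 ms/bit.
a = RT₁ − b·log₂ n₁ = 1020 − 220 × 3 = 360.000 ms.

360 ms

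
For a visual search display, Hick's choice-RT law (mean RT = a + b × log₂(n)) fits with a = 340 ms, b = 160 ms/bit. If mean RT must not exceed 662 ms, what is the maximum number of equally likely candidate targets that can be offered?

4

Set 340 + 160·log₂ n ≤ 662 → log₂ n ≤ (662 − 340)/160 = 2.0125.
So n ≤ 2^2.0125 = 4.035; the largest integer n is 4.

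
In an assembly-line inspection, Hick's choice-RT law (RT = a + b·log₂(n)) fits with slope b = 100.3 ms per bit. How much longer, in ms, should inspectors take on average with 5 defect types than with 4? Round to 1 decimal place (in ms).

Only the slope matters, since a is common to both: ΔRT = b·log₂(n₂/n₁).
log₂(5) − log₂(4) = 2.3219 − 2 = 0.3219.
ΔRT = 100.3 × 0.3219 = 32.289 ms.

32.3 ms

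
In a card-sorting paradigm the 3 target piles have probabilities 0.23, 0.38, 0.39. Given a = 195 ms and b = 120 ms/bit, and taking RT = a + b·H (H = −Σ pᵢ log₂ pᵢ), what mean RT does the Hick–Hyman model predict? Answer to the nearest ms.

381 ms

Entropy contributions −pᵢ log₂ pᵢ: 0.4877, 0.5305, 0.5298; sum H = 1.5479 bits.
RT = a + bH = 195 + 120·1.5479 = 380.75 ms.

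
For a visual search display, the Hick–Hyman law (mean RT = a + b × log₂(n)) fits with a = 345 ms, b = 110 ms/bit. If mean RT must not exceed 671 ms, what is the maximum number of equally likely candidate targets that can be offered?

Information budget: (671 − 345)/110 = 2.9636 bits, so n ≤ 2^2.9636 = 7.801 → at most 7.

7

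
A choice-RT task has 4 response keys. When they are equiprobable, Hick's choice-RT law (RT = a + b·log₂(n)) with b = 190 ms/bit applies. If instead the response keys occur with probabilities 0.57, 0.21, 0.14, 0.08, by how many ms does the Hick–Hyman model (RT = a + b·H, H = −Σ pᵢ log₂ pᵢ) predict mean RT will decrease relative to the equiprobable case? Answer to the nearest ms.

71 ms

The RT saving is b·ΔH. Equiprobable H₀ = log₂(4) = 2.0000 bits; with the given probabilities H = 1.6237 bits.
b·(H₀ − H) = 190 × (2.0000 − 1.6237) = 71.50 ms.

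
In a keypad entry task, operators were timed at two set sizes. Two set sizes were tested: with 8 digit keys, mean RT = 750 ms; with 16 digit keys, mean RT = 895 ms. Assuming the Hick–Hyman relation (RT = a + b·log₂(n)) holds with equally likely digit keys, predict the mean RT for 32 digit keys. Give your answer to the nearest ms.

Fit slope and intercept:
  b = (895 − 750) / (log₂ 16 − log₂ 8) = 145 / (4 − 3) = 145 ms/bit
  a = 750 − 145 × 3 = 315 ms
Then RT(32) = 315 + 145 × log₂ 32 = 315 + 145 × 5 ≈ 1040.000 ms.

1040 ms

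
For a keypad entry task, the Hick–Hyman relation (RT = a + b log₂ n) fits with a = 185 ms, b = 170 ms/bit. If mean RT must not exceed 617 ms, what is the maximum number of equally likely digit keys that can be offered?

Set 185 + 170·log₂ n ≤ 617 → log₂ n ≤ (617 − 185)/170 = 2.5412.
So n ≤ 2^2.5412 = 5.821; the largest integer n is 5.

5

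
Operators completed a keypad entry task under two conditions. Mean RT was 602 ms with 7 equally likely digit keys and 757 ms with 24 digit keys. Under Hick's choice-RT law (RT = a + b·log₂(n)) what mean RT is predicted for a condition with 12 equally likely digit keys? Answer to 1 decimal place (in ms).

Fit slope and intercept:
  b = (757 − 602) / (log₂ 24 − log₂ 7) = 155 / (4.5850 − 2.8074) = 87.196 ms/bit
  a = 602 − 87.196 × 2.8074 = 357.210 ms
Then RT(12) = 357.210 + 87.196 × log₂ 12 = 357.210 + 87.196 × 3.5850 ≈ 669.804 ms.

669.8 ms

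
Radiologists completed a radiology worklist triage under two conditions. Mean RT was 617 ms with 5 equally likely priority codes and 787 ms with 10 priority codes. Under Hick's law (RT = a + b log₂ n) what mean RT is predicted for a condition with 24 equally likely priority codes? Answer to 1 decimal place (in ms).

1001.7 ms

Solve the two-equation system in a and b:
  b = (787 − 617) / (log₂ 10 − log₂ 5) = 170 / (3.3219 − 2.3219) = 170.000 ms/bit
  a = 617 − 170.000 × 2.3219 = 222.272 ms
Then RT(24) = 222.272 + 170.000 × log₂ 24 = 222.272 + 170.000 × 4.5850 ≈ 1001.716 ms.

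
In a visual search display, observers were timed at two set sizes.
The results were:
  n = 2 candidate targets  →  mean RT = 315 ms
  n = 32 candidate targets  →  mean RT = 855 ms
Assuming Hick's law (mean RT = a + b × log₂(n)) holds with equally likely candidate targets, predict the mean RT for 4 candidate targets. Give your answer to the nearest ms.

450 ms

With log₂ n on the abscissa the relation is linear; from the two conditions:
  b = (855 − 315) / (log₂ 32 − log₂ 2) = 540 / (5 − 1) = 135 ms/bit
  a = 315 − 135 × 1 = 180 ms
Then RT(4) = 180 + 135 × log₂ 4 = 180 + 135 × 2 ≈ 450.000 ms.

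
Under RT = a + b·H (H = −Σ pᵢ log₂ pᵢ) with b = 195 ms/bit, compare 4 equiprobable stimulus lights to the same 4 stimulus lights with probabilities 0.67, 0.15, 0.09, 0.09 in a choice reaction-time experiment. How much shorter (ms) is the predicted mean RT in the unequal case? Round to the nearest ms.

113 ms

Equiprobable entropy H₀ = log₂ 4 = 2.0000 bits.
Skewed entropy H = −Σ pᵢ log₂ pᵢ = 1.4230 bits.
ΔRT = b·(H₀ − H) = 195 × 0.5770 = 112.52 ms.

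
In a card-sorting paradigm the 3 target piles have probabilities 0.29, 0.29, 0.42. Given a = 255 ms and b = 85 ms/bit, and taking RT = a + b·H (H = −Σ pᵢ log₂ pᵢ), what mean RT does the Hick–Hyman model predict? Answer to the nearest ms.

Entropy contributions −pᵢ log₂ pᵢ: 0.5179, 0.5179, 0.5256; sum H = 1.5615 bits.
RT = a + bH = 255 + 85·1.5615 = 387.72 ms.

388 ms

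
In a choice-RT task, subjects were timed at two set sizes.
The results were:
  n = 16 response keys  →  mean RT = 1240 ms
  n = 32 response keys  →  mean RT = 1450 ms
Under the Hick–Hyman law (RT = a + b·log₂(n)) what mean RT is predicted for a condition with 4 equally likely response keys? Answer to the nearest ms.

Solve the two-equation system in a and b:
  b = (1450 − 1240) / (log₂ 32 − log₂ 16) = 210 / (5 − 4) = 210 ms/bit
  a = 1240 − 210 × 4 = 400 ms
Then RT(4) = 400 + 210 × log₂ 4 = 400 + 210 × 2 ≈ 820.000 ms.

820 ms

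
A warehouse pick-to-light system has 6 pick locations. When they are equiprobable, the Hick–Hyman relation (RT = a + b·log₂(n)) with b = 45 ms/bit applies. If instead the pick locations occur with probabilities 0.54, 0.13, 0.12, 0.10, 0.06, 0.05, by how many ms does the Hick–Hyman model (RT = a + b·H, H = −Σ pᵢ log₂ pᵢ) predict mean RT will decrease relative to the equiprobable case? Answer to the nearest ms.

25 ms

The RT saving is b·ΔH. Equiprobable H₀ = log₂(6) = 2.5850 bits; with the given probabilities H = 2.0216 bits.
b·(H₀ − H) = 45 × (2.5850 − 2.0216) = 25.35 ms.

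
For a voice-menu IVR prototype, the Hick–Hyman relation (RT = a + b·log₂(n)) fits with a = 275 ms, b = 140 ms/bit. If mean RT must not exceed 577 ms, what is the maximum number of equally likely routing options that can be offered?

Set 275 + 140·log₂ n ≤ 577 → log₂ n ≤ (577 − 275)/140 = 2.1571.
So n ≤ 2^2.1571 = 4.460; the largest integer n is 4.

4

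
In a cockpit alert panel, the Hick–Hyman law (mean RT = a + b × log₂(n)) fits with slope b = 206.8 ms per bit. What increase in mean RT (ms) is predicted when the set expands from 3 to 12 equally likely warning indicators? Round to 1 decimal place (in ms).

413.6 ms

ΔRT = (a + b log₂ n₂) − (a + b log₂ n₁) = b·(log₂ n₂ − log₂ n₁).
log₂(12) − log₂(3) = log₂(12/3) = log₂(4) = 2.
ΔRT = 206.8 × 2.0000 = 413.600 ms.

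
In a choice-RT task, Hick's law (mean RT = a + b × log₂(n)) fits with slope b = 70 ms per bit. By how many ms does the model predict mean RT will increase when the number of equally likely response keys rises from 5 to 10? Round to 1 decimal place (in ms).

70.0 ms

The intercept a cancels: ΔRT = b·(log₂ n₂ − log₂ n₁) = b·log₂(n₂/n₁).
log₂(10) − log₂(5) = log₂(10/5) = log₂(2) = 1.
ΔRT = 70 × 1.0000 = 70.000 ms.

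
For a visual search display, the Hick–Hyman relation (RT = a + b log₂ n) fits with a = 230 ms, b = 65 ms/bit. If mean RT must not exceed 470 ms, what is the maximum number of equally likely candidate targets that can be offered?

Information budget: (470 − 230)/65 = 3.6923 bits, so n ≤ 2^3.6923 = 12.927 → at most 12.

12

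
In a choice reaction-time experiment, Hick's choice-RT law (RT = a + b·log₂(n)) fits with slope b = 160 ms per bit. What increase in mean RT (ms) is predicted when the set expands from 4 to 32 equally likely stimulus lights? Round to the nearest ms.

480 ms

The intercept a cancels: ΔRT = b·(log₂ n₂ − log₂ n₁) = b·log₂(n₂/n₁).
log₂(32) − log₂(4) = log₂(32/4) = log₂(8) = 3.
ΔRT = 160 × 3.0000 = 480.000 ms.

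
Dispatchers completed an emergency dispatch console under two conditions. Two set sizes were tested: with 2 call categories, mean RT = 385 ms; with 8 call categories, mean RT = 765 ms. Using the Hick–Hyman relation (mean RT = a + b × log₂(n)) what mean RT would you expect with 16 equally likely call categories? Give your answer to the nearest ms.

955 ms

Fit slope and intercept:
  b = (765 − 385) / (log₂ 8 − log₂ 2) = 380 / (3 − 1) = 190 ms/bit
  a = 385 − 190 × 1 = 195 ms
Then RT(16) = 195 + 190 × log₂ 16 = 195 + 190 × 4 ≈ 955.000 ms.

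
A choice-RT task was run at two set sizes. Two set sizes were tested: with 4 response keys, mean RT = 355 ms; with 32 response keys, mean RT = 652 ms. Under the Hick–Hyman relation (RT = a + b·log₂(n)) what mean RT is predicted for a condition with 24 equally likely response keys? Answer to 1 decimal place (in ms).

Fit slope and intercept:
  b = (652 − 355) / (log₂ 32 − log₂ 4) = 297 / (5 − 2) = 99.000 ms/bit
  a = 355 − 99.000 × 2 = 157.000 ms
Then RT(24) = 157.000 + 99.000 × log₂ 24 = 157.000 + 99.000 × 4.5850 ≈ 610.911 ms.

610.9 ms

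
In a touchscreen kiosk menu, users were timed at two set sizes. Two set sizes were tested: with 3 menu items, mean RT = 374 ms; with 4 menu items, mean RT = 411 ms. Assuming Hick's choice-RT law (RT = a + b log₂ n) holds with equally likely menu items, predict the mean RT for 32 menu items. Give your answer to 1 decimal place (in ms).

678.4 ms

Fit slope and intercept:
  b = (411 − 374) / (log₂ 4 − log₂ 3) = 37 / (2 − 1.5850) = 89.149 ms/bit
  a = 374 − 89.149 × 1.5850 = 232.703 ms
Then RT(32) = 232.703 + 89.149 × log₂ 32 = 232.703 + 89.149 × 5 ≈ 678.446 ms.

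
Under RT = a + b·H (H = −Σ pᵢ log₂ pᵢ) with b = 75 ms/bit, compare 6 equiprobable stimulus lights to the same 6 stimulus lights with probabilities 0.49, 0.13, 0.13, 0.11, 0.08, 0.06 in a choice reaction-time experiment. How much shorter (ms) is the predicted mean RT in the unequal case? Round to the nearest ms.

32 ms

Equiprobable entropy H₀ = log₂ 6 = 2.5850 bits.
Skewed entropy H = −Σ pᵢ log₂ pᵢ = 2.1549 bits.
ΔRT = b·(H₀ − H) = 75 × 0.4301 = 32.25 ms.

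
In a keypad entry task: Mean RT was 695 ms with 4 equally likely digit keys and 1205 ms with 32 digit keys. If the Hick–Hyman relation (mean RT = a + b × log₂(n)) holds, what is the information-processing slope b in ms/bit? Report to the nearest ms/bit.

b = (RT₂ − RT₁)/(log₂ n₂ − log₂ n₁) = (1205 − 695)/(5 − 2) = 170 ms/bit.

170 ms/bit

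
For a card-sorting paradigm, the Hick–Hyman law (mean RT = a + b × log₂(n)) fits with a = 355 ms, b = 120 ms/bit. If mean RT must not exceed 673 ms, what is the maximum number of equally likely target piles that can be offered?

Set 355 + 120·log₂ n ≤ 673 → log₂ n ≤ (673 − 355)/120 = 2.6500.
So n ≤ 2^2.6500 = 6.277; the largest integer n is 6.

6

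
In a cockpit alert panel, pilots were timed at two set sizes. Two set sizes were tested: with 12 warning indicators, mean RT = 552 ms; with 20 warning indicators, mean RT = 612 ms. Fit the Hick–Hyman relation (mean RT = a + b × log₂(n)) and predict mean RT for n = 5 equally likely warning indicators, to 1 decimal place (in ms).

449.2 ms

RT is linear in log₂ n, so two points fix the line:
  b = (612 − 552) / (log₂ 20 − log₂ 12) = 60 / (4.3219 − 3.5850) = 81.415 ms/bit
  a = 552 − 81.415 × 3.5850 = 260.131 ms
Then RT(5) = 260.131 + 81.415 × log₂ 5 = 260.131 + 81.415 × 2.3219 ≈ 449.170 ms.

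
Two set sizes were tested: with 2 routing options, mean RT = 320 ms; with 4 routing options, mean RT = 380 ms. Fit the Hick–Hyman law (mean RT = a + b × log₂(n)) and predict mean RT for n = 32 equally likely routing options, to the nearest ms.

560 ms

Solve the two-equation system in a and b:
  b = (380 − 320) / (log₂ 4 − log₂ 2) = 60 / (2 − 1) = 60 ms/bit
  a = 320 − 60 × 1 = 260 ms
Then RT(32) = 260 + 60 × log₂ 32 = 260 + 60 × 5 ≈ 560.000 ms.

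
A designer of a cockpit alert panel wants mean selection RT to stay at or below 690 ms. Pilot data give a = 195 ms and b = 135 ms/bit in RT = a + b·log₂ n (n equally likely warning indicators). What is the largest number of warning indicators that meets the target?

135·log₂ n ≤ 690 − 195 = 495, giving log₂ n ≤ 3.6667 and n ≤ 12.699. The largest whole number is 12.

12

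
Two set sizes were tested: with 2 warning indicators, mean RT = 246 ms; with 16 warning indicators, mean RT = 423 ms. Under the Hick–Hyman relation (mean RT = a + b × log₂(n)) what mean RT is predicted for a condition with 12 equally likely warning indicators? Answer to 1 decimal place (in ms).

398.5 ms

RT is linear in log₂ n, so two points fix the line:
  b = (423 − 246) / (log₂ 16 − log₂ 2) = 177 / (4 − 1) = 59.000 ms/bit
  a = 246 − 59.000 × 1 = 187.000 ms
Then RT(12) = 187.000 + 59.000 × log₂ 12 = 187.000 + 59.000 × 3.5850 ≈ 398.513 ms.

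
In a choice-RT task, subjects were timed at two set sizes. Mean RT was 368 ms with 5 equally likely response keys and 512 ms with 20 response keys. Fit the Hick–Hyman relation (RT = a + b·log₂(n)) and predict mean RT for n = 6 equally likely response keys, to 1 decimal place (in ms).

With log₂ n on the abscissa the relation is linear; from the two conditions:
  b = (512 − 368) / (log₂ 20 − log₂ 5) = 144 / (4.3219 − 2.3219) = 72.000 ms/bit
  a = 368 − 72.000 × 2.3219 = 200.821 ms
Then RT(6) = 200.821 + 72.000 × log₂ 6 = 200.821 + 72.000 × 2.5850 ≈ 386.938 ms.

386.9 ms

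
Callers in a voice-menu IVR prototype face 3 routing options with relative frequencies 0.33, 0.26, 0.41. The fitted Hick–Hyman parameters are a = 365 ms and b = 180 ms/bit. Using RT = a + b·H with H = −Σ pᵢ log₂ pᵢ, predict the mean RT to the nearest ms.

H = 0.33·log₂(1/0.33) + 0.26·log₂(1/0.26) + 0.41·log₂(1/0.41) = 1.5605 bits.
RT = 365 + 180 × 1.5605 = 645.89 ms.

646 ms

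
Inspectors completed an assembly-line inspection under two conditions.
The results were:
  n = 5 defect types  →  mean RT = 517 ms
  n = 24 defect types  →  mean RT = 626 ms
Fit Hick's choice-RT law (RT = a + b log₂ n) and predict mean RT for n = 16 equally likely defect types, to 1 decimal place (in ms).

597.8 ms

With log₂ n on the abscissa the relation is linear; from the two conditions:
  b = (626 − 517) / (log₂ 24 − log₂ 5) = 109 / (4.5850 − 2.3219) = 48.165 ms/bit
  a = 517 − 48.165 × 2.3219 = 405.163 ms
Then RT(16) = 405.163 + 48.165 × log₂ 16 = 405.163 + 48.165 × 4 ≈ 597.825 ms.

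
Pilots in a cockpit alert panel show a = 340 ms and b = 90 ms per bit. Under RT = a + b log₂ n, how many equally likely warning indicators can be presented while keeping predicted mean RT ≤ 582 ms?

6

Information budget: (582 − 340)/90 = 2.6889 bits, so n ≤ 2^2.6889 = 6.448 → at most 6.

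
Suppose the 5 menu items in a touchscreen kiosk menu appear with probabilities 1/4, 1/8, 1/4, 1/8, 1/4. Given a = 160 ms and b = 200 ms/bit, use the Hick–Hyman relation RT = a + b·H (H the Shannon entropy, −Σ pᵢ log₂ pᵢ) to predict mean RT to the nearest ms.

610 ms

Each term −pᵢ log₂ pᵢ: 0.25·2 + 0.125·3 + 0.25·2 + 0.125·3 + 0.25·2; summed, H = 2.250 bits.
Mean RT = a + bH = 160 + 200·2.250 = 610.00 ms.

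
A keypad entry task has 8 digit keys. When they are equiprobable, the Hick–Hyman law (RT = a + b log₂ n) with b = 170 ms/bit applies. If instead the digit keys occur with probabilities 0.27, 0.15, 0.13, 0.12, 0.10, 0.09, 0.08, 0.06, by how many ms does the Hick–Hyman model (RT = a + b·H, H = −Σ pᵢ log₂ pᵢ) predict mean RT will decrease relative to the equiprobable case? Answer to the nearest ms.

Equiprobable entropy H₀ = log₂ 8 = 3.0000 bits.
Skewed entropy H = −Σ pᵢ log₂ pᵢ = 2.8502 bits.
ΔRT = b·(H₀ − H) = 170 × 0.1498 = 25.47 ms.

25 ms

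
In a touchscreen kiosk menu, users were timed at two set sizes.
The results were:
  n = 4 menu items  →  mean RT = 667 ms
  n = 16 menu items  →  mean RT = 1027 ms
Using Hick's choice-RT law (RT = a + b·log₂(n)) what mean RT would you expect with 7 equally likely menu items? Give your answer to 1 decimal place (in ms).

812.3 ms

RT is linear in log₂ n, so two points fix the line:
  b = (1027 − 667) / (log₂ 16 − log₂ 4) = 360 / (4 − 2) = 180.000 ms/bit
  a = 667 − 180.000 × 2 = 307.000 ms
Then RT(7) = 307.000 + 180.000 × log₂ 7 = 307.000 + 180.000 × 2.8074 ≈ 812.324 ms.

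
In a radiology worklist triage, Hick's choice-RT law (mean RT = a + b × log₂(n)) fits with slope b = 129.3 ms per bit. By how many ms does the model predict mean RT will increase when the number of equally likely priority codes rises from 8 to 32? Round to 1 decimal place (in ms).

258.6 ms

ΔRT = (a + b log₂ n₂) − (a + b log₂ n₁) = b·(log₂ n₂ − log₂ n₁).
log₂(32) − log₂(8) = log₂(32/8) = log₂(4) = 2.
ΔRT = 129.3 × 2.0000 = 258.600 ms.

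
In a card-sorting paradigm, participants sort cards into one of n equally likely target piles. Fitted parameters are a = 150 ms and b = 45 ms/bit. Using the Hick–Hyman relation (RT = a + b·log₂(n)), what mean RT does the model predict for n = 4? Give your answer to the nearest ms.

240 ms

log₂(4) = 2 bits, so RT = 150 + 45 × 2 ≈ 240.000 ms.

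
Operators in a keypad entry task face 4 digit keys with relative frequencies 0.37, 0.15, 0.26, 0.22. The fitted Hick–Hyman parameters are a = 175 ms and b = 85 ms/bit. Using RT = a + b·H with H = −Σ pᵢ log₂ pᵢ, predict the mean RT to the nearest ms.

339 ms

Entropy contributions −pᵢ log₂ pᵢ: 0.5307, 0.4105, 0.5053, 0.4806; sum H = 1.9271 bits.
RT = a + bH = 175 + 85·1.9271 = 338.81 ms.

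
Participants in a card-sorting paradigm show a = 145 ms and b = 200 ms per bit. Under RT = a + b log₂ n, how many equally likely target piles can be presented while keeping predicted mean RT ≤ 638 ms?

Information budget: (638 − 145)/200 = 2.4650 bits, so n ≤ 2^2.4650 = 5.521 → at most 5.

5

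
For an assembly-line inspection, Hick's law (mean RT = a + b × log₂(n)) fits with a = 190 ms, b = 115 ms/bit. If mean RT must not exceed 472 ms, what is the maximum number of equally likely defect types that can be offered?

115·log₂ n ≤ 472 − 190 = 282, giving log₂ n ≤ 2.4522 and n ≤ 5.472. The largest whole number is 5.

5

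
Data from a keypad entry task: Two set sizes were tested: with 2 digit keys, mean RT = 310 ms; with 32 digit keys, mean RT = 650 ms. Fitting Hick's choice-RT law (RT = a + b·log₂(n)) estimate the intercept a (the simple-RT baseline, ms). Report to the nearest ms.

225 ms

b = (RT₂ − RT₁)/(log₂ n₂ − log₂ n₁) = (650 − 310)/(5 − 1) = 85 ms/bit.
a = RT₁ − b·log₂ n₁ = 310 − 85 × 1 = 225.000 ms.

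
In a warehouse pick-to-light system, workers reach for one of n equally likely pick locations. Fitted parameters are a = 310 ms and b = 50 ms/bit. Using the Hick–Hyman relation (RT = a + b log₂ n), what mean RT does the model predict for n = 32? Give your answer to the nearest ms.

log₂(32) = 5 bits, so RT = 310 + 50 × 5 ≈ 560.000 ms.

560 ms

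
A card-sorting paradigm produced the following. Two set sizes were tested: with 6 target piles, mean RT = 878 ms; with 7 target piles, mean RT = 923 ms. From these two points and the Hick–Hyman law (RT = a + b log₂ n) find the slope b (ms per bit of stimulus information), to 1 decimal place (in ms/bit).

b = (RT₂ − RT₁)/(log₂ n₂ − log₂ n₁) = (923 − 878)/(2.8074 − 2.5850) = 202.345 ms/bit.

202.3 ms/bit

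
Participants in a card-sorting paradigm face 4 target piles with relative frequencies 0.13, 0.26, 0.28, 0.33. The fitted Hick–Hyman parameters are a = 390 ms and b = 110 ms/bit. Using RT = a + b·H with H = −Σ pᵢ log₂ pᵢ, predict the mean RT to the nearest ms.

602 ms

H = 0.13·log₂(1/0.13) + 0.26·log₂(1/0.26) + 0.28·log₂(1/0.28) + 0.33·log₂(1/0.33) = 1.9300 bits.
RT = 390 + 110 × 1.9300 = 602.30 ms.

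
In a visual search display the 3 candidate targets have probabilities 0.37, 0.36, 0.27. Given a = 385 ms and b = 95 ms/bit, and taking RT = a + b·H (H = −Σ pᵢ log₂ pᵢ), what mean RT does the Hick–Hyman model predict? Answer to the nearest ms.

534 ms

H = 0.37·log₂(1/0.37) + 0.36·log₂(1/0.36) + 0.27·log₂(1/0.27) = 1.5714 bits.
RT = 385 + 95 × 1.5714 = 534.28 ms.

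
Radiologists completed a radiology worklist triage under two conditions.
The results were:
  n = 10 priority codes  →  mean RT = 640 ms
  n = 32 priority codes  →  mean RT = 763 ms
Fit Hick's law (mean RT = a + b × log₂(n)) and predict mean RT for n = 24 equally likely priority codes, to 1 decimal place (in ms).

RT is linear in log₂ n, so two points fix the line:
  b = (763 − 640) / (log₂ 32 − log₂ 10) = 123 / (5 − 3.3219) = 73.298 ms/bit
  a = 640 − 73.298 × 3.3219 = 396.508 ms
Then RT(24) = 396.508 + 73.298 × log₂ 24 = 396.508 + 73.298 × 4.5850 ≈ 732.578 ms.

732.6 ms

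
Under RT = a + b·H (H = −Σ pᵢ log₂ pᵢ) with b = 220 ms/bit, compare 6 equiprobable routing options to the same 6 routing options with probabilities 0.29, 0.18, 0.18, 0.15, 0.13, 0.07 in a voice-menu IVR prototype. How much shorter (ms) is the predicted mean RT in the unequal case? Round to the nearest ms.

Equiprobable entropy H₀ = log₂ 6 = 2.5850 bits.
Skewed entropy H = −Σ pᵢ log₂ pᵢ = 2.4703 bits.
ΔRT = b·(H₀ − H) = 220 × 0.1147 = 25.23 ms.

25 ms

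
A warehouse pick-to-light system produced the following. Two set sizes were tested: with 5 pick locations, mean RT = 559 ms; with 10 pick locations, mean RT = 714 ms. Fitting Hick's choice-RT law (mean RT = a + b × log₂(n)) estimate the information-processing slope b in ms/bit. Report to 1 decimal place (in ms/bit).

b = (RT₂ − RT₁)/(log₂ n₂ − log₂ n₁) = (714 − 559)/(3.3219 − 2.3219) = 155.000 ms/bit.

155.0 ms/bit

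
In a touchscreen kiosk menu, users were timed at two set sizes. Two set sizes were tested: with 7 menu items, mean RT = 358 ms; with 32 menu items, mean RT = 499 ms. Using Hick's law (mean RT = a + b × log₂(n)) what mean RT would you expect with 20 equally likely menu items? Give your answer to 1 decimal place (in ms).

RT is linear in log₂ n, so two points fix the line:
  b = (499 − 358) / (log₂ 32 − log₂ 7) = 141 / (5 − 2.8074) = 64.306 ms/bit
  a = 358 − 64.306 × 2.8074 = 177.471 ms
Then RT(20) = 177.471 + 64.306 × log₂ 20 = 177.471 + 64.306 × 4.3219 ≈ 455.396 ms.

455.4 ms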